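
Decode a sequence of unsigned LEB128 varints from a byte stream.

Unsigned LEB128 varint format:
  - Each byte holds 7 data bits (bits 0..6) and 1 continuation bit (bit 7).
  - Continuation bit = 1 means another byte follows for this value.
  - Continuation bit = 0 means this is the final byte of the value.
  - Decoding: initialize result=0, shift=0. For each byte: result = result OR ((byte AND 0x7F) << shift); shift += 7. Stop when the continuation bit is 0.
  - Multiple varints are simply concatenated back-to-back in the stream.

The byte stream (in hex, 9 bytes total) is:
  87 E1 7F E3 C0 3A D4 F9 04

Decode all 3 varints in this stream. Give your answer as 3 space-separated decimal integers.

Answer: 2093191 958563 81108

Derivation:
  byte[0]=0x87 cont=1 payload=0x07=7: acc |= 7<<0 -> acc=7 shift=7
  byte[1]=0xE1 cont=1 payload=0x61=97: acc |= 97<<7 -> acc=12423 shift=14
  byte[2]=0x7F cont=0 payload=0x7F=127: acc |= 127<<14 -> acc=2093191 shift=21 [end]
Varint 1: bytes[0:3] = 87 E1 7F -> value 2093191 (3 byte(s))
  byte[3]=0xE3 cont=1 payload=0x63=99: acc |= 99<<0 -> acc=99 shift=7
  byte[4]=0xC0 cont=1 payload=0x40=64: acc |= 64<<7 -> acc=8291 shift=14
  byte[5]=0x3A cont=0 payload=0x3A=58: acc |= 58<<14 -> acc=958563 shift=21 [end]
Varint 2: bytes[3:6] = E3 C0 3A -> value 958563 (3 byte(s))
  byte[6]=0xD4 cont=1 payload=0x54=84: acc |= 84<<0 -> acc=84 shift=7
  byte[7]=0xF9 cont=1 payload=0x79=121: acc |= 121<<7 -> acc=15572 shift=14
  byte[8]=0x04 cont=0 payload=0x04=4: acc |= 4<<14 -> acc=81108 shift=21 [end]
Varint 3: bytes[6:9] = D4 F9 04 -> value 81108 (3 byte(s))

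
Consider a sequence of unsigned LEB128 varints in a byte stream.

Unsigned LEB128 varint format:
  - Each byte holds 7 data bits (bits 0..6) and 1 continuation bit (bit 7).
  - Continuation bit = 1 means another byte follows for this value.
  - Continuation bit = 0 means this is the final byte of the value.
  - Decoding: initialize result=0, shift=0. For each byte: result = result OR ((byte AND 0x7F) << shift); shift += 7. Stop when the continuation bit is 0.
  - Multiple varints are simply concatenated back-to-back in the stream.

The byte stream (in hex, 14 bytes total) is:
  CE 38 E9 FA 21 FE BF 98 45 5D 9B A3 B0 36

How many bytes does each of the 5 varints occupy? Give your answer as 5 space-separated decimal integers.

  byte[0]=0xCE cont=1 payload=0x4E=78: acc |= 78<<0 -> acc=78 shift=7
  byte[1]=0x38 cont=0 payload=0x38=56: acc |= 56<<7 -> acc=7246 shift=14 [end]
Varint 1: bytes[0:2] = CE 38 -> value 7246 (2 byte(s))
  byte[2]=0xE9 cont=1 payload=0x69=105: acc |= 105<<0 -> acc=105 shift=7
  byte[3]=0xFA cont=1 payload=0x7A=122: acc |= 122<<7 -> acc=15721 shift=14
  byte[4]=0x21 cont=0 payload=0x21=33: acc |= 33<<14 -> acc=556393 shift=21 [end]
Varint 2: bytes[2:5] = E9 FA 21 -> value 556393 (3 byte(s))
  byte[5]=0xFE cont=1 payload=0x7E=126: acc |= 126<<0 -> acc=126 shift=7
  byte[6]=0xBF cont=1 payload=0x3F=63: acc |= 63<<7 -> acc=8190 shift=14
  byte[7]=0x98 cont=1 payload=0x18=24: acc |= 24<<14 -> acc=401406 shift=21
  byte[8]=0x45 cont=0 payload=0x45=69: acc |= 69<<21 -> acc=145104894 shift=28 [end]
Varint 3: bytes[5:9] = FE BF 98 45 -> value 145104894 (4 byte(s))
  byte[9]=0x5D cont=0 payload=0x5D=93: acc |= 93<<0 -> acc=93 shift=7 [end]
Varint 4: bytes[9:10] = 5D -> value 93 (1 byte(s))
  byte[10]=0x9B cont=1 payload=0x1B=27: acc |= 27<<0 -> acc=27 shift=7
  byte[11]=0xA3 cont=1 payload=0x23=35: acc |= 35<<7 -> acc=4507 shift=14
  byte[12]=0xB0 cont=1 payload=0x30=48: acc |= 48<<14 -> acc=790939 shift=21
  byte[13]=0x36 cont=0 payload=0x36=54: acc |= 54<<21 -> acc=114037147 shift=28 [end]
Varint 5: bytes[10:14] = 9B A3 B0 36 -> value 114037147 (4 byte(s))

Answer: 2 3 4 1 4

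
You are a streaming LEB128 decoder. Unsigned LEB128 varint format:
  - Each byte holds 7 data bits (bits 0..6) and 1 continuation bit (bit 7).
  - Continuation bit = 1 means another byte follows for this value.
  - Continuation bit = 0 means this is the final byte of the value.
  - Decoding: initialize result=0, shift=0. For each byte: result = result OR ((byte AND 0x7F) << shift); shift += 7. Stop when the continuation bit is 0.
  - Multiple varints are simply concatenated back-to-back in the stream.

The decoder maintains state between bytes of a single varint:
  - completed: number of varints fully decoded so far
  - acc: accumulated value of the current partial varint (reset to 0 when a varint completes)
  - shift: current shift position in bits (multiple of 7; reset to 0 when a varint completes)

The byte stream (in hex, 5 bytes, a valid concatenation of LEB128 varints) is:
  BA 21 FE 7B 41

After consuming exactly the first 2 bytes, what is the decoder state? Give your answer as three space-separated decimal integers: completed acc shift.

Answer: 1 0 0

Derivation:
byte[0]=0xBA cont=1 payload=0x3A: acc |= 58<<0 -> completed=0 acc=58 shift=7
byte[1]=0x21 cont=0 payload=0x21: varint #1 complete (value=4282); reset -> completed=1 acc=0 shift=0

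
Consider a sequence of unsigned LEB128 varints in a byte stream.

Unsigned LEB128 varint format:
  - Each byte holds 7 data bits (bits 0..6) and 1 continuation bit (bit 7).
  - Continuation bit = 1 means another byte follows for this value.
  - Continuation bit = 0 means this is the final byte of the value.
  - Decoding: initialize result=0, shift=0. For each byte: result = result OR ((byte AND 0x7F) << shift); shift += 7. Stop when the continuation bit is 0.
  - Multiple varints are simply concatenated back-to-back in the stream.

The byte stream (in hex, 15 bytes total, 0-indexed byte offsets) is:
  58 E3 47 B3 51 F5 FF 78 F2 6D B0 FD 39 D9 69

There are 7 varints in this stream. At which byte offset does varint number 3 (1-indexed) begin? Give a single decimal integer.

  byte[0]=0x58 cont=0 payload=0x58=88: acc |= 88<<0 -> acc=88 shift=7 [end]
Varint 1: bytes[0:1] = 58 -> value 88 (1 byte(s))
  byte[1]=0xE3 cont=1 payload=0x63=99: acc |= 99<<0 -> acc=99 shift=7
  byte[2]=0x47 cont=0 payload=0x47=71: acc |= 71<<7 -> acc=9187 shift=14 [end]
Varint 2: bytes[1:3] = E3 47 -> value 9187 (2 byte(s))
  byte[3]=0xB3 cont=1 payload=0x33=51: acc |= 51<<0 -> acc=51 shift=7
  byte[4]=0x51 cont=0 payload=0x51=81: acc |= 81<<7 -> acc=10419 shift=14 [end]
Varint 3: bytes[3:5] = B3 51 -> value 10419 (2 byte(s))
  byte[5]=0xF5 cont=1 payload=0x75=117: acc |= 117<<0 -> acc=117 shift=7
  byte[6]=0xFF cont=1 payload=0x7F=127: acc |= 127<<7 -> acc=16373 shift=14
  byte[7]=0x78 cont=0 payload=0x78=120: acc |= 120<<14 -> acc=1982453 shift=21 [end]
Varint 4: bytes[5:8] = F5 FF 78 -> value 1982453 (3 byte(s))
  byte[8]=0xF2 cont=1 payload=0x72=114: acc |= 114<<0 -> acc=114 shift=7
  byte[9]=0x6D cont=0 payload=0x6D=109: acc |= 109<<7 -> acc=14066 shift=14 [end]
Varint 5: bytes[8:10] = F2 6D -> value 14066 (2 byte(s))
  byte[10]=0xB0 cont=1 payload=0x30=48: acc |= 48<<0 -> acc=48 shift=7
  byte[11]=0xFD cont=1 payload=0x7D=125: acc |= 125<<7 -> acc=16048 shift=14
  byte[12]=0x39 cont=0 payload=0x39=57: acc |= 57<<14 -> acc=949936 shift=21 [end]
Varint 6: bytes[10:13] = B0 FD 39 -> value 949936 (3 byte(s))
  byte[13]=0xD9 cont=1 payload=0x59=89: acc |= 89<<0 -> acc=89 shift=7
  byte[14]=0x69 cont=0 payload=0x69=105: acc |= 105<<7 -> acc=13529 shift=14 [end]
Varint 7: bytes[13:15] = D9 69 -> value 13529 (2 byte(s))

Answer: 3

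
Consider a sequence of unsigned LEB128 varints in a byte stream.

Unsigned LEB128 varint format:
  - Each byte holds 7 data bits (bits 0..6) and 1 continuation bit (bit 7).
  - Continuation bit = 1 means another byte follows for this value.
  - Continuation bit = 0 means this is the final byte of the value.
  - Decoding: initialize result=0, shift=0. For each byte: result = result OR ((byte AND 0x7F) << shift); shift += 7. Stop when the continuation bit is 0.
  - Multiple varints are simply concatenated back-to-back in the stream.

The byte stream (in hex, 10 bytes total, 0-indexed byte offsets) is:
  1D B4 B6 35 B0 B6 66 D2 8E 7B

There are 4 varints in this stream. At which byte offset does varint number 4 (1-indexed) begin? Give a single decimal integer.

Answer: 7

Derivation:
  byte[0]=0x1D cont=0 payload=0x1D=29: acc |= 29<<0 -> acc=29 shift=7 [end]
Varint 1: bytes[0:1] = 1D -> value 29 (1 byte(s))
  byte[1]=0xB4 cont=1 payload=0x34=52: acc |= 52<<0 -> acc=52 shift=7
  byte[2]=0xB6 cont=1 payload=0x36=54: acc |= 54<<7 -> acc=6964 shift=14
  byte[3]=0x35 cont=0 payload=0x35=53: acc |= 53<<14 -> acc=875316 shift=21 [end]
Varint 2: bytes[1:4] = B4 B6 35 -> value 875316 (3 byte(s))
  byte[4]=0xB0 cont=1 payload=0x30=48: acc |= 48<<0 -> acc=48 shift=7
  byte[5]=0xB6 cont=1 payload=0x36=54: acc |= 54<<7 -> acc=6960 shift=14
  byte[6]=0x66 cont=0 payload=0x66=102: acc |= 102<<14 -> acc=1678128 shift=21 [end]
Varint 3: bytes[4:7] = B0 B6 66 -> value 1678128 (3 byte(s))
  byte[7]=0xD2 cont=1 payload=0x52=82: acc |= 82<<0 -> acc=82 shift=7
  byte[8]=0x8E cont=1 payload=0x0E=14: acc |= 14<<7 -> acc=1874 shift=14
  byte[9]=0x7B cont=0 payload=0x7B=123: acc |= 123<<14 -> acc=2017106 shift=21 [end]
Varint 4: bytes[7:10] = D2 8E 7B -> value 2017106 (3 byte(s))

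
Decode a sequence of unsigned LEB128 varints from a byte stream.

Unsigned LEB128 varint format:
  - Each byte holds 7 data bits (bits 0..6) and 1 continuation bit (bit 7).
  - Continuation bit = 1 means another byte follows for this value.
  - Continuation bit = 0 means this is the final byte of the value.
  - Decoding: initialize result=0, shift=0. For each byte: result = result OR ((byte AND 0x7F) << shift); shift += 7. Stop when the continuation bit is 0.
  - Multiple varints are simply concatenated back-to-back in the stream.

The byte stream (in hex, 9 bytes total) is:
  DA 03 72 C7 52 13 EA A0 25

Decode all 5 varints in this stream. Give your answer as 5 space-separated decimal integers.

Answer: 474 114 10567 19 610410

Derivation:
  byte[0]=0xDA cont=1 payload=0x5A=90: acc |= 90<<0 -> acc=90 shift=7
  byte[1]=0x03 cont=0 payload=0x03=3: acc |= 3<<7 -> acc=474 shift=14 [end]
Varint 1: bytes[0:2] = DA 03 -> value 474 (2 byte(s))
  byte[2]=0x72 cont=0 payload=0x72=114: acc |= 114<<0 -> acc=114 shift=7 [end]
Varint 2: bytes[2:3] = 72 -> value 114 (1 byte(s))
  byte[3]=0xC7 cont=1 payload=0x47=71: acc |= 71<<0 -> acc=71 shift=7
  byte[4]=0x52 cont=0 payload=0x52=82: acc |= 82<<7 -> acc=10567 shift=14 [end]
Varint 3: bytes[3:5] = C7 52 -> value 10567 (2 byte(s))
  byte[5]=0x13 cont=0 payload=0x13=19: acc |= 19<<0 -> acc=19 shift=7 [end]
Varint 4: bytes[5:6] = 13 -> value 19 (1 byte(s))
  byte[6]=0xEA cont=1 payload=0x6A=106: acc |= 106<<0 -> acc=106 shift=7
  byte[7]=0xA0 cont=1 payload=0x20=32: acc |= 32<<7 -> acc=4202 shift=14
  byte[8]=0x25 cont=0 payload=0x25=37: acc |= 37<<14 -> acc=610410 shift=21 [end]
Varint 5: bytes[6:9] = EA A0 25 -> value 610410 (3 byte(s))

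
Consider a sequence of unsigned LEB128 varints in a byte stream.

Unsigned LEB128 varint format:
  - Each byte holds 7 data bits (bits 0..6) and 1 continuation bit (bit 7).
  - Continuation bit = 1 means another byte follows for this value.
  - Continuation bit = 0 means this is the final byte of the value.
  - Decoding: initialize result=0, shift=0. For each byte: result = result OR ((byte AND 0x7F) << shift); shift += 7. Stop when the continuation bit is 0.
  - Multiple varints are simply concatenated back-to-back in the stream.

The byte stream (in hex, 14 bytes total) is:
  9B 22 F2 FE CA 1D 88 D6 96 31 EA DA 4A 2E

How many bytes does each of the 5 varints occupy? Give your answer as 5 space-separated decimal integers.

Answer: 2 4 4 3 1

Derivation:
  byte[0]=0x9B cont=1 payload=0x1B=27: acc |= 27<<0 -> acc=27 shift=7
  byte[1]=0x22 cont=0 payload=0x22=34: acc |= 34<<7 -> acc=4379 shift=14 [end]
Varint 1: bytes[0:2] = 9B 22 -> value 4379 (2 byte(s))
  byte[2]=0xF2 cont=1 payload=0x72=114: acc |= 114<<0 -> acc=114 shift=7
  byte[3]=0xFE cont=1 payload=0x7E=126: acc |= 126<<7 -> acc=16242 shift=14
  byte[4]=0xCA cont=1 payload=0x4A=74: acc |= 74<<14 -> acc=1228658 shift=21
  byte[5]=0x1D cont=0 payload=0x1D=29: acc |= 29<<21 -> acc=62046066 shift=28 [end]
Varint 2: bytes[2:6] = F2 FE CA 1D -> value 62046066 (4 byte(s))
  byte[6]=0x88 cont=1 payload=0x08=8: acc |= 8<<0 -> acc=8 shift=7
  byte[7]=0xD6 cont=1 payload=0x56=86: acc |= 86<<7 -> acc=11016 shift=14
  byte[8]=0x96 cont=1 payload=0x16=22: acc |= 22<<14 -> acc=371464 shift=21
  byte[9]=0x31 cont=0 payload=0x31=49: acc |= 49<<21 -> acc=103131912 shift=28 [end]
Varint 3: bytes[6:10] = 88 D6 96 31 -> value 103131912 (4 byte(s))
  byte[10]=0xEA cont=1 payload=0x6A=106: acc |= 106<<0 -> acc=106 shift=7
  byte[11]=0xDA cont=1 payload=0x5A=90: acc |= 90<<7 -> acc=11626 shift=14
  byte[12]=0x4A cont=0 payload=0x4A=74: acc |= 74<<14 -> acc=1224042 shift=21 [end]
Varint 4: bytes[10:13] = EA DA 4A -> value 1224042 (3 byte(s))
  byte[13]=0x2E cont=0 payload=0x2E=46: acc |= 46<<0 -> acc=46 shift=7 [end]
Varint 5: bytes[13:14] = 2E -> value 46 (1 byte(s))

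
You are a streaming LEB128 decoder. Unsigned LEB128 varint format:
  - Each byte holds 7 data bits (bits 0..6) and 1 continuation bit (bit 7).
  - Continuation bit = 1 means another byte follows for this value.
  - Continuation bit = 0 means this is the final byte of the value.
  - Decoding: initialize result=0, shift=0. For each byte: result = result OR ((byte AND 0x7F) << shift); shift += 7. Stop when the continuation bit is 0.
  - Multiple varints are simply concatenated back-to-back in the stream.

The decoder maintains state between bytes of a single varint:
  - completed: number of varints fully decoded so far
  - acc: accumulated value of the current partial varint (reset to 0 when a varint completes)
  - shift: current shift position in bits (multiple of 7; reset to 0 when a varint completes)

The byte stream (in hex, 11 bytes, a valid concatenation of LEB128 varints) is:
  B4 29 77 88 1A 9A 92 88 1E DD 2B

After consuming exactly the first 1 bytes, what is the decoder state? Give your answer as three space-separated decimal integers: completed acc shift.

byte[0]=0xB4 cont=1 payload=0x34: acc |= 52<<0 -> completed=0 acc=52 shift=7

Answer: 0 52 7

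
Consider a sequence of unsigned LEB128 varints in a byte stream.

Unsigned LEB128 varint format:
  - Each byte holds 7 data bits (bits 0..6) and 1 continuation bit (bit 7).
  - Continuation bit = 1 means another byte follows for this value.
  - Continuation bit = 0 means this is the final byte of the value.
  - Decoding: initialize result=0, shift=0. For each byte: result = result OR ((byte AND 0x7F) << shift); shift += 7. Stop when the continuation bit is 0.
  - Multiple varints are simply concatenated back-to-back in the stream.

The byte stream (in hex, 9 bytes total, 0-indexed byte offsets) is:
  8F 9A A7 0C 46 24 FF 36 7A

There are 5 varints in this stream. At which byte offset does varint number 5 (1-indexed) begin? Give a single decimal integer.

  byte[0]=0x8F cont=1 payload=0x0F=15: acc |= 15<<0 -> acc=15 shift=7
  byte[1]=0x9A cont=1 payload=0x1A=26: acc |= 26<<7 -> acc=3343 shift=14
  byte[2]=0xA7 cont=1 payload=0x27=39: acc |= 39<<14 -> acc=642319 shift=21
  byte[3]=0x0C cont=0 payload=0x0C=12: acc |= 12<<21 -> acc=25808143 shift=28 [end]
Varint 1: bytes[0:4] = 8F 9A A7 0C -> value 25808143 (4 byte(s))
  byte[4]=0x46 cont=0 payload=0x46=70: acc |= 70<<0 -> acc=70 shift=7 [end]
Varint 2: bytes[4:5] = 46 -> value 70 (1 byte(s))
  byte[5]=0x24 cont=0 payload=0x24=36: acc |= 36<<0 -> acc=36 shift=7 [end]
Varint 3: bytes[5:6] = 24 -> value 36 (1 byte(s))
  byte[6]=0xFF cont=1 payload=0x7F=127: acc |= 127<<0 -> acc=127 shift=7
  byte[7]=0x36 cont=0 payload=0x36=54: acc |= 54<<7 -> acc=7039 shift=14 [end]
Varint 4: bytes[6:8] = FF 36 -> value 7039 (2 byte(s))
  byte[8]=0x7A cont=0 payload=0x7A=122: acc |= 122<<0 -> acc=122 shift=7 [end]
Varint 5: bytes[8:9] = 7A -> value 122 (1 byte(s))

Answer: 8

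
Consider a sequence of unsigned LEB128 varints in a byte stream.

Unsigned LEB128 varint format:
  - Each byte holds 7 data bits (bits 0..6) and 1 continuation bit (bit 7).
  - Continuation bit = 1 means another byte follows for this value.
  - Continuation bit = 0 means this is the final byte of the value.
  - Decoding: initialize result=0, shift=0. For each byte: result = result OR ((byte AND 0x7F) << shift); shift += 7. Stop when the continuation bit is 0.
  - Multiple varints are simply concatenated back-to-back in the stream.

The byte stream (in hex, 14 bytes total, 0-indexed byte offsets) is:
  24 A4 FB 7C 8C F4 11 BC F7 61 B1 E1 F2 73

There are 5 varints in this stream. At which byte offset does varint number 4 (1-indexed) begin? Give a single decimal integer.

Answer: 7

Derivation:
  byte[0]=0x24 cont=0 payload=0x24=36: acc |= 36<<0 -> acc=36 shift=7 [end]
Varint 1: bytes[0:1] = 24 -> value 36 (1 byte(s))
  byte[1]=0xA4 cont=1 payload=0x24=36: acc |= 36<<0 -> acc=36 shift=7
  byte[2]=0xFB cont=1 payload=0x7B=123: acc |= 123<<7 -> acc=15780 shift=14
  byte[3]=0x7C cont=0 payload=0x7C=124: acc |= 124<<14 -> acc=2047396 shift=21 [end]
Varint 2: bytes[1:4] = A4 FB 7C -> value 2047396 (3 byte(s))
  byte[4]=0x8C cont=1 payload=0x0C=12: acc |= 12<<0 -> acc=12 shift=7
  byte[5]=0xF4 cont=1 payload=0x74=116: acc |= 116<<7 -> acc=14860 shift=14
  byte[6]=0x11 cont=0 payload=0x11=17: acc |= 17<<14 -> acc=293388 shift=21 [end]
Varint 3: bytes[4:7] = 8C F4 11 -> value 293388 (3 byte(s))
  byte[7]=0xBC cont=1 payload=0x3C=60: acc |= 60<<0 -> acc=60 shift=7
  byte[8]=0xF7 cont=1 payload=0x77=119: acc |= 119<<7 -> acc=15292 shift=14
  byte[9]=0x61 cont=0 payload=0x61=97: acc |= 97<<14 -> acc=1604540 shift=21 [end]
Varint 4: bytes[7:10] = BC F7 61 -> value 1604540 (3 byte(s))
  byte[10]=0xB1 cont=1 payload=0x31=49: acc |= 49<<0 -> acc=49 shift=7
  byte[11]=0xE1 cont=1 payload=0x61=97: acc |= 97<<7 -> acc=12465 shift=14
  byte[12]=0xF2 cont=1 payload=0x72=114: acc |= 114<<14 -> acc=1880241 shift=21
  byte[13]=0x73 cont=0 payload=0x73=115: acc |= 115<<21 -> acc=243052721 shift=28 [end]
Varint 5: bytes[10:14] = B1 E1 F2 73 -> value 243052721 (4 byte(s))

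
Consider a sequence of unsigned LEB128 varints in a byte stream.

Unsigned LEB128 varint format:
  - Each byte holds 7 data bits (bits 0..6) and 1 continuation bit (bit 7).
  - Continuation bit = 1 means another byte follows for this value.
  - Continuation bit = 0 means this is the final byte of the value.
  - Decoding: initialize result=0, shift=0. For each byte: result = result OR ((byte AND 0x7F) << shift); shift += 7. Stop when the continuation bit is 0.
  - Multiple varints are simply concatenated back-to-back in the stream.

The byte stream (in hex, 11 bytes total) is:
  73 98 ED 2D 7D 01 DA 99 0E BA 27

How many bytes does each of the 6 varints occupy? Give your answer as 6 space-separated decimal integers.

  byte[0]=0x73 cont=0 payload=0x73=115: acc |= 115<<0 -> acc=115 shift=7 [end]
Varint 1: bytes[0:1] = 73 -> value 115 (1 byte(s))
  byte[1]=0x98 cont=1 payload=0x18=24: acc |= 24<<0 -> acc=24 shift=7
  byte[2]=0xED cont=1 payload=0x6D=109: acc |= 109<<7 -> acc=13976 shift=14
  byte[3]=0x2D cont=0 payload=0x2D=45: acc |= 45<<14 -> acc=751256 shift=21 [end]
Varint 2: bytes[1:4] = 98 ED 2D -> value 751256 (3 byte(s))
  byte[4]=0x7D cont=0 payload=0x7D=125: acc |= 125<<0 -> acc=125 shift=7 [end]
Varint 3: bytes[4:5] = 7D -> value 125 (1 byte(s))
  byte[5]=0x01 cont=0 payload=0x01=1: acc |= 1<<0 -> acc=1 shift=7 [end]
Varint 4: bytes[5:6] = 01 -> value 1 (1 byte(s))
  byte[6]=0xDA cont=1 payload=0x5A=90: acc |= 90<<0 -> acc=90 shift=7
  byte[7]=0x99 cont=1 payload=0x19=25: acc |= 25<<7 -> acc=3290 shift=14
  byte[8]=0x0E cont=0 payload=0x0E=14: acc |= 14<<14 -> acc=232666 shift=21 [end]
Varint 5: bytes[6:9] = DA 99 0E -> value 232666 (3 byte(s))
  byte[9]=0xBA cont=1 payload=0x3A=58: acc |= 58<<0 -> acc=58 shift=7
  byte[10]=0x27 cont=0 payload=0x27=39: acc |= 39<<7 -> acc=5050 shift=14 [end]
Varint 6: bytes[9:11] = BA 27 -> value 5050 (2 byte(s))

Answer: 1 3 1 1 3 2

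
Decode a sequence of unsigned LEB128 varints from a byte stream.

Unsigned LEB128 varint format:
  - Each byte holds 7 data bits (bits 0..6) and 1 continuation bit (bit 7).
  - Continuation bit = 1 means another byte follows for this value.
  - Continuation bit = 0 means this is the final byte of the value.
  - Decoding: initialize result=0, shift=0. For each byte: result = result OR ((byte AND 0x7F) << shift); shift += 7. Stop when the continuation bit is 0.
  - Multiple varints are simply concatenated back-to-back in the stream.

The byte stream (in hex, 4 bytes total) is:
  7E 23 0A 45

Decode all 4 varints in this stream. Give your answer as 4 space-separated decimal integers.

  byte[0]=0x7E cont=0 payload=0x7E=126: acc |= 126<<0 -> acc=126 shift=7 [end]
Varint 1: bytes[0:1] = 7E -> value 126 (1 byte(s))
  byte[1]=0x23 cont=0 payload=0x23=35: acc |= 35<<0 -> acc=35 shift=7 [end]
Varint 2: bytes[1:2] = 23 -> value 35 (1 byte(s))
  byte[2]=0x0A cont=0 payload=0x0A=10: acc |= 10<<0 -> acc=10 shift=7 [end]
Varint 3: bytes[2:3] = 0A -> value 10 (1 byte(s))
  byte[3]=0x45 cont=0 payload=0x45=69: acc |= 69<<0 -> acc=69 shift=7 [end]
Varint 4: bytes[3:4] = 45 -> value 69 (1 byte(s))

Answer: 126 35 10 69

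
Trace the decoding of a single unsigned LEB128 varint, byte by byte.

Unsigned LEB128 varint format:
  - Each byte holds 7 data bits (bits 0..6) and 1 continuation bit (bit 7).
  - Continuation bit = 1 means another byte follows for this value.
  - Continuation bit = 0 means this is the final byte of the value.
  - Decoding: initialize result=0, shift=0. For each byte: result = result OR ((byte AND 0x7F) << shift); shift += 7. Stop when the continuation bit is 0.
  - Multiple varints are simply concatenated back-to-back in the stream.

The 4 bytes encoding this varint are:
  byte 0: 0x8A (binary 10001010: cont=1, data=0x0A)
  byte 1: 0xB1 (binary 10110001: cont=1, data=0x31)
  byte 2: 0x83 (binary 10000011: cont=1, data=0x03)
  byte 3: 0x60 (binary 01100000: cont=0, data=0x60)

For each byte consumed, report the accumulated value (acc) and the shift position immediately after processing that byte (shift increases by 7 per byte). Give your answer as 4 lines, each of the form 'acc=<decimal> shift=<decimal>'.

Answer: acc=10 shift=7
acc=6282 shift=14
acc=55434 shift=21
acc=201382026 shift=28

Derivation:
byte 0=0x8A: payload=0x0A=10, contrib = 10<<0 = 10; acc -> 10, shift -> 7
byte 1=0xB1: payload=0x31=49, contrib = 49<<7 = 6272; acc -> 6282, shift -> 14
byte 2=0x83: payload=0x03=3, contrib = 3<<14 = 49152; acc -> 55434, shift -> 21
byte 3=0x60: payload=0x60=96, contrib = 96<<21 = 201326592; acc -> 201382026, shift -> 28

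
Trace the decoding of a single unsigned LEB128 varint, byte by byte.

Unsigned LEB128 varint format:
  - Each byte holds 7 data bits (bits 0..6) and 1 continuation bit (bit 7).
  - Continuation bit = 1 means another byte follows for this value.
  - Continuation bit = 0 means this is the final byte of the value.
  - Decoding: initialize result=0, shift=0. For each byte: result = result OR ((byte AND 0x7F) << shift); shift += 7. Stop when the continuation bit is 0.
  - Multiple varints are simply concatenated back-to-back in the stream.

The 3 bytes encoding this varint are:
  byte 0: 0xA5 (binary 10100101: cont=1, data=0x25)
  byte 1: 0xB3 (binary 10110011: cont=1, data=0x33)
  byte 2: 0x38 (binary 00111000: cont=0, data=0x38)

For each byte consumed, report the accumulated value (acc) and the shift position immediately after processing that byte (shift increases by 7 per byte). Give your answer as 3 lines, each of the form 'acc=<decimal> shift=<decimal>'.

Answer: acc=37 shift=7
acc=6565 shift=14
acc=924069 shift=21

Derivation:
byte 0=0xA5: payload=0x25=37, contrib = 37<<0 = 37; acc -> 37, shift -> 7
byte 1=0xB3: payload=0x33=51, contrib = 51<<7 = 6528; acc -> 6565, shift -> 14
byte 2=0x38: payload=0x38=56, contrib = 56<<14 = 917504; acc -> 924069, shift -> 21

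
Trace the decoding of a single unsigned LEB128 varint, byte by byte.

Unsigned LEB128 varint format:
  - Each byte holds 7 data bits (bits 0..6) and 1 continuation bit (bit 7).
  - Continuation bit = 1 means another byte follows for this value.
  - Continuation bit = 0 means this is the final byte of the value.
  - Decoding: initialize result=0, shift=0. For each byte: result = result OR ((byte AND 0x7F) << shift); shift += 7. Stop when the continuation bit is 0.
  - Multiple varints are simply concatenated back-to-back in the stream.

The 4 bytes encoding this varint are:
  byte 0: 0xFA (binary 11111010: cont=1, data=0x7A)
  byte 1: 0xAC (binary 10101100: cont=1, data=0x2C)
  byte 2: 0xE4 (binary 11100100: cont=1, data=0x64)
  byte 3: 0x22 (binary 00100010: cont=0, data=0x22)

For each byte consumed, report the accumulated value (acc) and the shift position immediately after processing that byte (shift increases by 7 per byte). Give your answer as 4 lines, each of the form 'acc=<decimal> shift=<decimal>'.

byte 0=0xFA: payload=0x7A=122, contrib = 122<<0 = 122; acc -> 122, shift -> 7
byte 1=0xAC: payload=0x2C=44, contrib = 44<<7 = 5632; acc -> 5754, shift -> 14
byte 2=0xE4: payload=0x64=100, contrib = 100<<14 = 1638400; acc -> 1644154, shift -> 21
byte 3=0x22: payload=0x22=34, contrib = 34<<21 = 71303168; acc -> 72947322, shift -> 28

Answer: acc=122 shift=7
acc=5754 shift=14
acc=1644154 shift=21
acc=72947322 shift=28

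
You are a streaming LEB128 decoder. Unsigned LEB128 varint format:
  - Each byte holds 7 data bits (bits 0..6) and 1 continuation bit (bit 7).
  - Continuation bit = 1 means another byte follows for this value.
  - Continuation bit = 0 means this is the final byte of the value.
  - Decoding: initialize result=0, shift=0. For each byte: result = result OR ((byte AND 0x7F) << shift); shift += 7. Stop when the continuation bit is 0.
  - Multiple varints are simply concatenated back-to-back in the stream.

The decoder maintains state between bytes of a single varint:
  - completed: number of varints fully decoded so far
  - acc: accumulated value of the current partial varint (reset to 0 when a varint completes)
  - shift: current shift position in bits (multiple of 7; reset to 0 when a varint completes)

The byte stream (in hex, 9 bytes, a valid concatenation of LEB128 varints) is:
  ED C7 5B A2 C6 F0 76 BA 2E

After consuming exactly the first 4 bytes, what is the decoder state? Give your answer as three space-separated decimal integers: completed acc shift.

byte[0]=0xED cont=1 payload=0x6D: acc |= 109<<0 -> completed=0 acc=109 shift=7
byte[1]=0xC7 cont=1 payload=0x47: acc |= 71<<7 -> completed=0 acc=9197 shift=14
byte[2]=0x5B cont=0 payload=0x5B: varint #1 complete (value=1500141); reset -> completed=1 acc=0 shift=0
byte[3]=0xA2 cont=1 payload=0x22: acc |= 34<<0 -> completed=1 acc=34 shift=7

Answer: 1 34 7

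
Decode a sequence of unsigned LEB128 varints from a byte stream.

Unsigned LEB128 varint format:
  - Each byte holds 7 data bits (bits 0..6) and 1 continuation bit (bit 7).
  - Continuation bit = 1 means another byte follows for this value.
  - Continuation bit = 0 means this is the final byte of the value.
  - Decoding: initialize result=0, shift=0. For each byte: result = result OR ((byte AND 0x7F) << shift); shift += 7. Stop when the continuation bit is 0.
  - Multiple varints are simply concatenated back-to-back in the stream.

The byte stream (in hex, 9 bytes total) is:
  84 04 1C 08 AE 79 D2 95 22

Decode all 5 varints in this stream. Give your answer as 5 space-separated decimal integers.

Answer: 516 28 8 15534 559826

Derivation:
  byte[0]=0x84 cont=1 payload=0x04=4: acc |= 4<<0 -> acc=4 shift=7
  byte[1]=0x04 cont=0 payload=0x04=4: acc |= 4<<7 -> acc=516 shift=14 [end]
Varint 1: bytes[0:2] = 84 04 -> value 516 (2 byte(s))
  byte[2]=0x1C cont=0 payload=0x1C=28: acc |= 28<<0 -> acc=28 shift=7 [end]
Varint 2: bytes[2:3] = 1C -> value 28 (1 byte(s))
  byte[3]=0x08 cont=0 payload=0x08=8: acc |= 8<<0 -> acc=8 shift=7 [end]
Varint 3: bytes[3:4] = 08 -> value 8 (1 byte(s))
  byte[4]=0xAE cont=1 payload=0x2E=46: acc |= 46<<0 -> acc=46 shift=7
  byte[5]=0x79 cont=0 payload=0x79=121: acc |= 121<<7 -> acc=15534 shift=14 [end]
Varint 4: bytes[4:6] = AE 79 -> value 15534 (2 byte(s))
  byte[6]=0xD2 cont=1 payload=0x52=82: acc |= 82<<0 -> acc=82 shift=7
  byte[7]=0x95 cont=1 payload=0x15=21: acc |= 21<<7 -> acc=2770 shift=14
  byte[8]=0x22 cont=0 payload=0x22=34: acc |= 34<<14 -> acc=559826 shift=21 [end]
Varint 5: bytes[6:9] = D2 95 22 -> value 559826 (3 byte(s))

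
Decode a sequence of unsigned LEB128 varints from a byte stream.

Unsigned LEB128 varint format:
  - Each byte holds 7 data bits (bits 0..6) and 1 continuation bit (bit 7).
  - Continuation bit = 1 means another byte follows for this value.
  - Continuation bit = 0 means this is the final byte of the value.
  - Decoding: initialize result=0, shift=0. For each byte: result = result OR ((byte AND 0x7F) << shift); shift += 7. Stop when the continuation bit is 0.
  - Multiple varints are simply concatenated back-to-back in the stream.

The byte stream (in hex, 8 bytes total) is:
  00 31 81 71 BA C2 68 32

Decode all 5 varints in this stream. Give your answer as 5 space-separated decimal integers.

Answer: 0 49 14465 1712442 50

Derivation:
  byte[0]=0x00 cont=0 payload=0x00=0: acc |= 0<<0 -> acc=0 shift=7 [end]
Varint 1: bytes[0:1] = 00 -> value 0 (1 byte(s))
  byte[1]=0x31 cont=0 payload=0x31=49: acc |= 49<<0 -> acc=49 shift=7 [end]
Varint 2: bytes[1:2] = 31 -> value 49 (1 byte(s))
  byte[2]=0x81 cont=1 payload=0x01=1: acc |= 1<<0 -> acc=1 shift=7
  byte[3]=0x71 cont=0 payload=0x71=113: acc |= 113<<7 -> acc=14465 shift=14 [end]
Varint 3: bytes[2:4] = 81 71 -> value 14465 (2 byte(s))
  byte[4]=0xBA cont=1 payload=0x3A=58: acc |= 58<<0 -> acc=58 shift=7
  byte[5]=0xC2 cont=1 payload=0x42=66: acc |= 66<<7 -> acc=8506 shift=14
  byte[6]=0x68 cont=0 payload=0x68=104: acc |= 104<<14 -> acc=1712442 shift=21 [end]
Varint 4: bytes[4:7] = BA C2 68 -> value 1712442 (3 byte(s))
  byte[7]=0x32 cont=0 payload=0x32=50: acc |= 50<<0 -> acc=50 shift=7 [end]
Varint 5: bytes[7:8] = 32 -> value 50 (1 byte(s))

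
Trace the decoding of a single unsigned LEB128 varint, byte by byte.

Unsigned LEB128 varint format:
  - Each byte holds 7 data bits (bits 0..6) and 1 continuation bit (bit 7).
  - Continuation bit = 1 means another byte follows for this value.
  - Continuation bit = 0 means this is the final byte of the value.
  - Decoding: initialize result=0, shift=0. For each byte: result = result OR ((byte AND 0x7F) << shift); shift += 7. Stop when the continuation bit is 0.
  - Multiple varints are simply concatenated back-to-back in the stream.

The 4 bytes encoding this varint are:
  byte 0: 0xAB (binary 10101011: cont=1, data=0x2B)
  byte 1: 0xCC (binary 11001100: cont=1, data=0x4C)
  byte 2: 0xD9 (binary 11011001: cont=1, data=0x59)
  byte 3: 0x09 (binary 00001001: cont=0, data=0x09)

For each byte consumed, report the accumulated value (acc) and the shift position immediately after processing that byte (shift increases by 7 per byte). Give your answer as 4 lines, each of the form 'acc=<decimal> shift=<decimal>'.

Answer: acc=43 shift=7
acc=9771 shift=14
acc=1467947 shift=21
acc=20342315 shift=28

Derivation:
byte 0=0xAB: payload=0x2B=43, contrib = 43<<0 = 43; acc -> 43, shift -> 7
byte 1=0xCC: payload=0x4C=76, contrib = 76<<7 = 9728; acc -> 9771, shift -> 14
byte 2=0xD9: payload=0x59=89, contrib = 89<<14 = 1458176; acc -> 1467947, shift -> 21
byte 3=0x09: payload=0x09=9, contrib = 9<<21 = 18874368; acc -> 20342315, shift -> 28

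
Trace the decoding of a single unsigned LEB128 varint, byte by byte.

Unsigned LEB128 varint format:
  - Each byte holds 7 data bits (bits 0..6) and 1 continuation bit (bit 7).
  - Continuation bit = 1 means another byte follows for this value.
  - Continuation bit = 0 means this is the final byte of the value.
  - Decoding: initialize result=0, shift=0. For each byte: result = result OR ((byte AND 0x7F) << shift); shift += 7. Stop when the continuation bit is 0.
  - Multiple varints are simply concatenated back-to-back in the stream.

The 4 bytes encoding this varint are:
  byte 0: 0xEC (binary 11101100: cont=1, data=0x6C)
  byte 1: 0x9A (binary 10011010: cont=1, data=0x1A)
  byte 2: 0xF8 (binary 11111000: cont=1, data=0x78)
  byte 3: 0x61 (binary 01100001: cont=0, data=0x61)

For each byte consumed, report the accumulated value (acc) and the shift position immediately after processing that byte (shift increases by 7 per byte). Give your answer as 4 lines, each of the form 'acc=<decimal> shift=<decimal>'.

byte 0=0xEC: payload=0x6C=108, contrib = 108<<0 = 108; acc -> 108, shift -> 7
byte 1=0x9A: payload=0x1A=26, contrib = 26<<7 = 3328; acc -> 3436, shift -> 14
byte 2=0xF8: payload=0x78=120, contrib = 120<<14 = 1966080; acc -> 1969516, shift -> 21
byte 3=0x61: payload=0x61=97, contrib = 97<<21 = 203423744; acc -> 205393260, shift -> 28

Answer: acc=108 shift=7
acc=3436 shift=14
acc=1969516 shift=21
acc=205393260 shift=28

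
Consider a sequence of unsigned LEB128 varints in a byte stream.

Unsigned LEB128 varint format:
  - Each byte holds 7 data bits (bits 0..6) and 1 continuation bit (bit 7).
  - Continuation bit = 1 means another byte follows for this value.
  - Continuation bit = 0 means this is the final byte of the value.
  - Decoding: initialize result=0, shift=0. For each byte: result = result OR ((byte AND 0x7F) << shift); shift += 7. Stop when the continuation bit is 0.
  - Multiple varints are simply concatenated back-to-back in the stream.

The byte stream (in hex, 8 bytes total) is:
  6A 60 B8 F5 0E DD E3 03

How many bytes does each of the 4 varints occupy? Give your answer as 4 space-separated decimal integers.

Answer: 1 1 3 3

Derivation:
  byte[0]=0x6A cont=0 payload=0x6A=106: acc |= 106<<0 -> acc=106 shift=7 [end]
Varint 1: bytes[0:1] = 6A -> value 106 (1 byte(s))
  byte[1]=0x60 cont=0 payload=0x60=96: acc |= 96<<0 -> acc=96 shift=7 [end]
Varint 2: bytes[1:2] = 60 -> value 96 (1 byte(s))
  byte[2]=0xB8 cont=1 payload=0x38=56: acc |= 56<<0 -> acc=56 shift=7
  byte[3]=0xF5 cont=1 payload=0x75=117: acc |= 117<<7 -> acc=15032 shift=14
  byte[4]=0x0E cont=0 payload=0x0E=14: acc |= 14<<14 -> acc=244408 shift=21 [end]
Varint 3: bytes[2:5] = B8 F5 0E -> value 244408 (3 byte(s))
  byte[5]=0xDD cont=1 payload=0x5D=93: acc |= 93<<0 -> acc=93 shift=7
  byte[6]=0xE3 cont=1 payload=0x63=99: acc |= 99<<7 -> acc=12765 shift=14
  byte[7]=0x03 cont=0 payload=0x03=3: acc |= 3<<14 -> acc=61917 shift=21 [end]
Varint 4: bytes[5:8] = DD E3 03 -> value 61917 (3 byte(s))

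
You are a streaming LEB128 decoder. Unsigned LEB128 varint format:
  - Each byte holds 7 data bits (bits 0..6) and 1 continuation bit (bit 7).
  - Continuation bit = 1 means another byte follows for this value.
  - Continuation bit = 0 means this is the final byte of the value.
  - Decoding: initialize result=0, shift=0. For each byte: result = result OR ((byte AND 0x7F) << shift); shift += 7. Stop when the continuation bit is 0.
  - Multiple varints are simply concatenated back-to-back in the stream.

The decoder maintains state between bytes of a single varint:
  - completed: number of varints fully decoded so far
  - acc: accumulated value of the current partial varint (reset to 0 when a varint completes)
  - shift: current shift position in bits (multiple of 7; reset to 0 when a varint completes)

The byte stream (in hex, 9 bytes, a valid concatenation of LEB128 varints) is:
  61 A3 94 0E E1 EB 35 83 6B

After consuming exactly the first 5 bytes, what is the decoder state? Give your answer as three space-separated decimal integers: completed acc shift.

Answer: 2 97 7

Derivation:
byte[0]=0x61 cont=0 payload=0x61: varint #1 complete (value=97); reset -> completed=1 acc=0 shift=0
byte[1]=0xA3 cont=1 payload=0x23: acc |= 35<<0 -> completed=1 acc=35 shift=7
byte[2]=0x94 cont=1 payload=0x14: acc |= 20<<7 -> completed=1 acc=2595 shift=14
byte[3]=0x0E cont=0 payload=0x0E: varint #2 complete (value=231971); reset -> completed=2 acc=0 shift=0
byte[4]=0xE1 cont=1 payload=0x61: acc |= 97<<0 -> completed=2 acc=97 shift=7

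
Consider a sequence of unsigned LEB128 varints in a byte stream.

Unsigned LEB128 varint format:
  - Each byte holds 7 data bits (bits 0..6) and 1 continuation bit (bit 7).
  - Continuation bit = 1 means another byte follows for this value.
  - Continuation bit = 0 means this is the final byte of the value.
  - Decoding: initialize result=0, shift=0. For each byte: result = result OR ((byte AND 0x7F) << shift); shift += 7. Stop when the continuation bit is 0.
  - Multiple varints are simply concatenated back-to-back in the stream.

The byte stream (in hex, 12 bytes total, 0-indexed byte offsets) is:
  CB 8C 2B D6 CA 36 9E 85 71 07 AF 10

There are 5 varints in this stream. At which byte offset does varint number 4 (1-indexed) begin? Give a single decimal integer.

  byte[0]=0xCB cont=1 payload=0x4B=75: acc |= 75<<0 -> acc=75 shift=7
  byte[1]=0x8C cont=1 payload=0x0C=12: acc |= 12<<7 -> acc=1611 shift=14
  byte[2]=0x2B cont=0 payload=0x2B=43: acc |= 43<<14 -> acc=706123 shift=21 [end]
Varint 1: bytes[0:3] = CB 8C 2B -> value 706123 (3 byte(s))
  byte[3]=0xD6 cont=1 payload=0x56=86: acc |= 86<<0 -> acc=86 shift=7
  byte[4]=0xCA cont=1 payload=0x4A=74: acc |= 74<<7 -> acc=9558 shift=14
  byte[5]=0x36 cont=0 payload=0x36=54: acc |= 54<<14 -> acc=894294 shift=21 [end]
Varint 2: bytes[3:6] = D6 CA 36 -> value 894294 (3 byte(s))
  byte[6]=0x9E cont=1 payload=0x1E=30: acc |= 30<<0 -> acc=30 shift=7
  byte[7]=0x85 cont=1 payload=0x05=5: acc |= 5<<7 -> acc=670 shift=14
  byte[8]=0x71 cont=0 payload=0x71=113: acc |= 113<<14 -> acc=1852062 shift=21 [end]
Varint 3: bytes[6:9] = 9E 85 71 -> value 1852062 (3 byte(s))
  byte[9]=0x07 cont=0 payload=0x07=7: acc |= 7<<0 -> acc=7 shift=7 [end]
Varint 4: bytes[9:10] = 07 -> value 7 (1 byte(s))
  byte[10]=0xAF cont=1 payload=0x2F=47: acc |= 47<<0 -> acc=47 shift=7
  byte[11]=0x10 cont=0 payload=0x10=16: acc |= 16<<7 -> acc=2095 shift=14 [end]
Varint 5: bytes[10:12] = AF 10 -> value 2095 (2 byte(s))

Answer: 9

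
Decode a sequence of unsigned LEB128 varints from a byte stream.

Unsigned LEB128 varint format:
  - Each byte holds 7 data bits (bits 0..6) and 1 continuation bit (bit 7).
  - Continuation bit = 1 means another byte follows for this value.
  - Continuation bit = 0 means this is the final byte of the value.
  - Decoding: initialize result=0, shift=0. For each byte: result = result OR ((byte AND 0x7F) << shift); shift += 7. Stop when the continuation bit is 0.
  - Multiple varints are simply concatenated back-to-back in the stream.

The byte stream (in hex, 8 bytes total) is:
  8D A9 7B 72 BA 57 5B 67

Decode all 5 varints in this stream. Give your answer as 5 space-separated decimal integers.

  byte[0]=0x8D cont=1 payload=0x0D=13: acc |= 13<<0 -> acc=13 shift=7
  byte[1]=0xA9 cont=1 payload=0x29=41: acc |= 41<<7 -> acc=5261 shift=14
  byte[2]=0x7B cont=0 payload=0x7B=123: acc |= 123<<14 -> acc=2020493 shift=21 [end]
Varint 1: bytes[0:3] = 8D A9 7B -> value 2020493 (3 byte(s))
  byte[3]=0x72 cont=0 payload=0x72=114: acc |= 114<<0 -> acc=114 shift=7 [end]
Varint 2: bytes[3:4] = 72 -> value 114 (1 byte(s))
  byte[4]=0xBA cont=1 payload=0x3A=58: acc |= 58<<0 -> acc=58 shift=7
  byte[5]=0x57 cont=0 payload=0x57=87: acc |= 87<<7 -> acc=11194 shift=14 [end]
Varint 3: bytes[4:6] = BA 57 -> value 11194 (2 byte(s))
  byte[6]=0x5B cont=0 payload=0x5B=91: acc |= 91<<0 -> acc=91 shift=7 [end]
Varint 4: bytes[6:7] = 5B -> value 91 (1 byte(s))
  byte[7]=0x67 cont=0 payload=0x67=103: acc |= 103<<0 -> acc=103 shift=7 [end]
Varint 5: bytes[7:8] = 67 -> value 103 (1 byte(s))

Answer: 2020493 114 11194 91 103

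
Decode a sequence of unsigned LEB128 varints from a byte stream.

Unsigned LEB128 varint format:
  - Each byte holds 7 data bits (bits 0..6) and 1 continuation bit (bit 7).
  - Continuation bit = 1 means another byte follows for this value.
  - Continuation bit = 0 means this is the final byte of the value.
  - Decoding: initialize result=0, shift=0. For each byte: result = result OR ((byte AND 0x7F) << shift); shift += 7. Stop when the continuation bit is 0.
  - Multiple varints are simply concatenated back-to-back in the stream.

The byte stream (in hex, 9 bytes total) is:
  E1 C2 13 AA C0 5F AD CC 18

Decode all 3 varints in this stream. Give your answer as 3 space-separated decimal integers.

Answer: 319841 1564714 402989

Derivation:
  byte[0]=0xE1 cont=1 payload=0x61=97: acc |= 97<<0 -> acc=97 shift=7
  byte[1]=0xC2 cont=1 payload=0x42=66: acc |= 66<<7 -> acc=8545 shift=14
  byte[2]=0x13 cont=0 payload=0x13=19: acc |= 19<<14 -> acc=319841 shift=21 [end]
Varint 1: bytes[0:3] = E1 C2 13 -> value 319841 (3 byte(s))
  byte[3]=0xAA cont=1 payload=0x2A=42: acc |= 42<<0 -> acc=42 shift=7
  byte[4]=0xC0 cont=1 payload=0x40=64: acc |= 64<<7 -> acc=8234 shift=14
  byte[5]=0x5F cont=0 payload=0x5F=95: acc |= 95<<14 -> acc=1564714 shift=21 [end]
Varint 2: bytes[3:6] = AA C0 5F -> value 1564714 (3 byte(s))
  byte[6]=0xAD cont=1 payload=0x2D=45: acc |= 45<<0 -> acc=45 shift=7
  byte[7]=0xCC cont=1 payload=0x4C=76: acc |= 76<<7 -> acc=9773 shift=14
  byte[8]=0x18 cont=0 payload=0x18=24: acc |= 24<<14 -> acc=402989 shift=21 [end]
Varint 3: bytes[6:9] = AD CC 18 -> value 402989 (3 byte(s))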